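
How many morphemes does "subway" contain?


Word: "subway"
Morphemes: sub- / way
Each morpheme carries meaning
= 2 morphemes


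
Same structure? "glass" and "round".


Pattern of "glass": [0, 1, 2, 3, 3]
Pattern of "round": [0, 1, 2, 3, 4]
Patterns do not match
Same pattern = No


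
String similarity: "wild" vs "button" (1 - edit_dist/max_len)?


Word 1: "wild" (length 4)
Word 2: "button" (length 6)
One optimal edit sequence:
  1. insert 'b'  (+1)
  2. insert 'u'  (+1)
  3. substitute 'w' -> 't'  (+1)
  4. substitute 'i' -> 't'  (+1)
  5. substitute 'l' -> 'o'  (+1)
  6. substitute 'd' -> 'n'  (+1)
Edit distance = 6
Max length = max(4, 6) = 6
Similarity = 1 - 6/6
= 0.0000


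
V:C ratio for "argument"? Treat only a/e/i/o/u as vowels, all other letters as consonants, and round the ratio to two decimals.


Word: "argument"
Vowels (a,e,i,o,u): 3
Consonants: 5
Ratio = 3/5
= 0.60


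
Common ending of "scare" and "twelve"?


Word 1: "scare"
Word 2: "twelve"
Comparing from end:
  Pos -1: 'e' == 'e'
  Pos -2: 'r' != 'v' (stop)
LCS = "e" (length 1)


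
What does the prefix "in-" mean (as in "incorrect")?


Prefix: in-
Example: incorrect = in- + correct
Meaning = not / into


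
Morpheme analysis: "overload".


Word: "overload"
Morphemes: over- | load
Each morpheme carries meaning
= 2 morphemes


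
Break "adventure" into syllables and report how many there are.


Word: "adventure"
Syllable breakdown: ad / ven / ture
Counting: 3 parts
= 3 syllables


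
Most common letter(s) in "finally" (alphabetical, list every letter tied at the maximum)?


Word: "finally"
Letter counts:
  'a': 1
  'f': 1
  'i': 1
  'l': 2
  'n': 1
  'y': 1
Maximum count = 2
Most frequent = 'l' (2 times each)


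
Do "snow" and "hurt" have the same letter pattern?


Pattern of "snow": [0, 1, 2, 3]
Pattern of "hurt": [0, 1, 2, 3]
Patterns match
Same pattern = Yes


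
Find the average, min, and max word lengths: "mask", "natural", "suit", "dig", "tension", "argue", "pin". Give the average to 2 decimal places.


Lengths: "mask"=4, "natural"=7, "suit"=4, "dig"=3, "tension"=7, "argue"=5, "pin"=3
Sum = 33, Count = 7
Average = 33/7 = 4.71
= avg=4.71, min=3, max=7


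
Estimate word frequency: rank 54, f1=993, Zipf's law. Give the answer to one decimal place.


Zipf's law: f(r) = f(1) / r
f(1) = 993
f(54) = 993 / 54
= 18.4 occurrences


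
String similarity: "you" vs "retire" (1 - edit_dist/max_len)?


Word 1: "you" (length 3)
Word 2: "retire" (length 6)
One optimal edit sequence:
  1. insert 'r'  (+1)
  2. insert 'e'  (+1)
  3. insert 't'  (+1)
  4. substitute 'y' -> 'i'  (+1)
  5. substitute 'o' -> 'r'  (+1)
  6. substitute 'u' -> 'e'  (+1)
Edit distance = 6
Max length = max(3, 6) = 6
Similarity = 1 - 6/6
= 0.0000


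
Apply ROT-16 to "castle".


Word: "castle"
Shift: 16
Each letter → (letter + shift) mod 26:
  'c' (2) + 16 = 18 → 's'
  'a' (0) + 16 = 16 → 'q'
  's' (18) + 16 = 8 → 'i'
  't' (19) + 16 = 9 → 'j'
  'l' (11) + 16 = 1 → 'b'
  'e' (4) + 16 = 20 → 'u'
Result = "sqijbu"


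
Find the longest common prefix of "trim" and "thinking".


Word 1: "trim"
Word 2: "thinking"
Comparing from start:
  Pos 0: 't' == 't'
  Pos 1: 'r' != 'h' (stop)
LCP = "t" (length 1)


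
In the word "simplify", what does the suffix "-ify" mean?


Suffix: -ify
Example: simplify = simple + -ify, with a spelling change
Meaning = to make


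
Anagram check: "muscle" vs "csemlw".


Word 1: "muscle" → sorted: celmsu
Word 2: "csemlw" → sorted: celmsw
Same letters? celmsu != celmsw
Anagram = No


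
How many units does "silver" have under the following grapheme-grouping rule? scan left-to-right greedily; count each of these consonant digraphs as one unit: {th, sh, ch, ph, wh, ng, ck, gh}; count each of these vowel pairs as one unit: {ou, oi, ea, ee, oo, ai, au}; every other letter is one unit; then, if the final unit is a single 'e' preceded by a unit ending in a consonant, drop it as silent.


Word: "silver" (6 letters)
Left-to-right scan:
  [1] 's' (letter)
  [2] 'i' (letter)
  [3] 'l' (letter)
  [4] 'v' (letter)
  [5] 'e' (letter)
  [6] 'r' (letter)
Units from scan: 6
Sound units = 6 units


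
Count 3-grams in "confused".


Word: "confused" (length 8)
Number of 3-grams = length - 3 + 1 = 8 - 3 + 1
= 6


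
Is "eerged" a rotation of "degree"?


Word: "degree", Candidate: "eerged"
Method: check if candidate is substring of word+word
"degreedegree" contains "eerged"? No
Is rotation = No


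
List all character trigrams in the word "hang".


Word: "hang" (length 4)
Number of trigrams = 4 - 3 + 1 = 2
  Position 0: "han"
  Position 1: "ang"
Trigrams = "han", "ang"


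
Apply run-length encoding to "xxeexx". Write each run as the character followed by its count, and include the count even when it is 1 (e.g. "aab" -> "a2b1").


String: "xxeexx"
Scanning for consecutive runs:
  'x' x 2
  'e' x 2
  'x' x 2
RLE = "x2e2x2"


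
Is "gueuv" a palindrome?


Word: "gueuv"
Reversed: "vueug"
Forward == Backward? gueuv != vueug
Palindrome = No


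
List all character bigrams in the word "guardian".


Word: "guardian" (length 8)
Number of bigrams = 8 - 2 + 1 = 7
  Position 0: "gu"
  Position 1: "ua"
  Position 2: "ar"
  Position 3: "rd"
  Position 4: "di"
  Position 5: "ia"
  Position 6: "an"
Bigrams = "gu", "ua", "ar", "rd", "di", "ia", "an"


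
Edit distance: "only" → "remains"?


Word 1: "only" (length 4)
Word 2: "remains" (length 7)
One optimal edit sequence (insert/delete/substitute each cost 1):
  1. insert 'r'  (+1)
  2. insert 'e'  (+1)
  3. insert 'm'  (+1)
  4. substitute 'o' -> 'a'  (+1)
  5. substitute 'n' -> 'i'  (+1)
  6. substitute 'l' -> 'n'  (+1)
  7. substitute 'y' -> 's'  (+1)
Total edit operations: 7
Edit distance = 7


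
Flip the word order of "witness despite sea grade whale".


Original: "witness despite sea grade whale"
Words (1..n): witness | despite | sea | grade | whale
Reversed (n..1): whale | grade | sea | despite | witness
Result = "whale grade sea despite witness"


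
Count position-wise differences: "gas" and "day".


Comparing character by character (same length = 3):
  Pos 0: 'g' vs 'd' !=
  Pos 1: 'a' vs 'a' =
  Pos 2: 's' vs 'y' !=
Hamming distance = 2


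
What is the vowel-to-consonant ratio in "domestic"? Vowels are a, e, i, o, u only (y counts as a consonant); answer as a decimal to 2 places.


Word: "domestic"
Vowels (a,e,i,o,u): 3
Consonants: 5
Ratio = 3/5
= 0.60


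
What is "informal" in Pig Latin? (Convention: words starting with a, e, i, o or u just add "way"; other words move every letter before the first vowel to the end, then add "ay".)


Word: "informal"
Starts with vowel → add 'way'
Pig Latin = "informalway"


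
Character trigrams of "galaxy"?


Word: "galaxy" (length 6)
Number of trigrams = 6 - 3 + 1 = 4
  Position 0: "gal"
  Position 1: "ala"
  Position 2: "lax"
  Position 3: "axy"
Trigrams = "gal", "ala", "lax", "axy"


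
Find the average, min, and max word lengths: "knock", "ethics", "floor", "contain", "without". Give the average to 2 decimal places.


Lengths: "knock"=5, "ethics"=6, "floor"=5, "contain"=7, "without"=7
Sum = 30, Count = 5
Average = 30/5 = 6.00
= avg=6.00, min=5, max=7


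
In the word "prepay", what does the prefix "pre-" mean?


Prefix: pre-
Example: prepay (pre- + pay)
Meaning = before


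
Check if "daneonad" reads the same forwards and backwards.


Word: "daneonad"
Reversed: "danoenad"
Forward == Backward? daneonad != danoenad
Palindrome = No


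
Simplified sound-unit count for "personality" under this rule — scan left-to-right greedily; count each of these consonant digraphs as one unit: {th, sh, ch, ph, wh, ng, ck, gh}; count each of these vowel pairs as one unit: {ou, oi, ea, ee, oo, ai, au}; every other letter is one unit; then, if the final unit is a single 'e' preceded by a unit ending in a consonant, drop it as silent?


Word: "personality" (11 letters)
Left-to-right scan:
  1. 'p' (letter)
  2. 'e' (letter)
  3. 'r' (letter)
  4. 's' (letter)
  5. 'o' (letter)
  6. 'n' (letter)
  7. 'a' (letter)
  8. 'l' (letter)
  9. 'i' (letter)
  10. 't' (letter)
  11. 'y' (letter)
Units from scan: 11
Sound units = 11 units


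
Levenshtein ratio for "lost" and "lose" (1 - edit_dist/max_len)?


Word 1: "lost" (length 4)
Word 2: "lose" (length 4)
One optimal edit sequence:
  1. keep 'l'
  2. keep 'o'
  3. keep 's'
  4. substitute 't' -> 'e'  (+1)
Edit distance = 1
Max length = max(4, 4) = 4
Similarity = 1 - 1/4
= 0.7500


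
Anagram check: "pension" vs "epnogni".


Word 1: "pension" → sorted: einnops
Word 2: "epnogni" → sorted: eginnop
Same letters? einnops != eginnop
Anagram = No


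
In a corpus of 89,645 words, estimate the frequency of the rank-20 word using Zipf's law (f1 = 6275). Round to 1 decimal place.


Zipf's law: f(r) = f(1) / r
f(1) = 6275
f(20) = 6275 / 20
= 313.8 occurrences


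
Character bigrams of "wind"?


Word: "wind" (length 4)
Number of bigrams = 4 - 2 + 1 = 3
  Position 0: "wi"
  Position 1: "in"
  Position 2: "nd"
Bigrams = "wi", "in", "nd"


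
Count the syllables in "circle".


Word: "circle"
Syllable breakdown: cir-cle
Counting: 2 parts
= 2 syllables


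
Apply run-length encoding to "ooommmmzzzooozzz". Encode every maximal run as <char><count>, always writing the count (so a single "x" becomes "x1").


String: "ooommmmzzzooozzz"
Scanning for consecutive runs:
  'o' x 3
  'm' x 4
  'z' x 3
  'o' x 3
  'z' x 3
RLE = "o3m4z3o3z3"


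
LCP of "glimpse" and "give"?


Word 1: "glimpse"
Word 2: "give"
Comparing from start:
  Pos 0: 'g' == 'g'
  Pos 1: 'l' != 'i' (stop)
LCP = "g" (length 1)


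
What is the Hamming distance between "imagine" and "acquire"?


Comparing character by character (same length = 7):
  Pos 0: 'i' vs 'a' !=
  Pos 1: 'm' vs 'c' !=
  Pos 2: 'a' vs 'q' !=
  Pos 3: 'g' vs 'u' !=
  Pos 4: 'i' vs 'i' =
  Pos 5: 'n' vs 'r' !=
  Pos 6: 'e' vs 'e' =
Hamming distance = 5


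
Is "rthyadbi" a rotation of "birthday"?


Word: "birthday", Candidate: "rthyadbi"
Method: check if candidate is substring of word+word
"birthdaybirthday" contains "rthyadbi"? No
Is rotation = No


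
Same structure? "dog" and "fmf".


Pattern of "dog": [0, 1, 2]
Pattern of "fmf": [0, 1, 0]
Patterns do not match
Same pattern = No


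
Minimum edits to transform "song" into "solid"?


Word 1: "song" (length 4)
Word 2: "solid" (length 5)
One optimal edit sequence (insert/delete/substitute each cost 1):
  1. keep 's'
  2. keep 'o'
  3. insert 'l'  (+1)
  4. substitute 'n' -> 'i'  (+1)
  5. substitute 'g' -> 'd'  (+1)
Total edit operations: 3
Edit distance = 3


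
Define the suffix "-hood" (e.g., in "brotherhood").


Suffix: -hood
Example: brotherhood (brother + -hood)
Meaning = state / condition


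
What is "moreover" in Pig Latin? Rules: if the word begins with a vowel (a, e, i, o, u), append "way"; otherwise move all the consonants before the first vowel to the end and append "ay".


Word: "moreover"
Starts with consonant(s) → move to end, add 'ay'
Consonant cluster: "m"
Pig Latin = "oreovermay"


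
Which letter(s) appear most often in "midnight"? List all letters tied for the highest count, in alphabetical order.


Word: "midnight"
Letter counts:
  'd': 1
  'g': 1
  'h': 1
  'i': 2
  'm': 1
  'n': 1
  't': 1
Maximum count = 2
Most frequent = 'i' (2 times each)


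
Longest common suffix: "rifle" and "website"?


Word 1: "rifle"
Word 2: "website"
Comparing from end:
  Pos -1: 'e' == 'e'
  Pos -2: 'l' != 't' (stop)
LCS = "e" (length 1)


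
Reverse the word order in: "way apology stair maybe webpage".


Original: "way apology stair maybe webpage"
Words (1..n): way | apology | stair | maybe | webpage
Reversed (n..1): webpage | maybe | stair | apology | way
Result = "webpage maybe stair apology way"


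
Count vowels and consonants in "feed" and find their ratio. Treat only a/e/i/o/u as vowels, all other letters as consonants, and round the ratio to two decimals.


Word: "feed"
Vowels (a,e,i,o,u): 2
Consonants: 2
Ratio = 2/2
= 1.00


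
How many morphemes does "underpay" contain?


Word: "underpay"
Morphemes: under- / pay
Each morpheme carries meaning
= 2 morphemes


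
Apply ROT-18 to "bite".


Word: "bite"
Shift: 18
Each letter → (letter + shift) mod 26:
  'b' (1) + 18 = 19 → 't'
  'i' (8) + 18 = 0 → 'a'
  't' (19) + 18 = 11 → 'l'
  'e' (4) + 18 = 22 → 'w'
Result = "talw"


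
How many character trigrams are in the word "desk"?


Word: "desk" (length 4)
Number of 3-grams = length - 3 + 1 = 4 - 3 + 1
= 2


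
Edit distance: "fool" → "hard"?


Word 1: "fool" (length 4)
Word 2: "hard" (length 4)
One optimal edit sequence (insert/delete/substitute each cost 1):
  1. substitute 'f' -> 'h'  (+1)
  2. substitute 'o' -> 'a'  (+1)
  3. substitute 'o' -> 'r'  (+1)
  4. substitute 'l' -> 'd'  (+1)
Total edit operations: 4
Edit distance = 4


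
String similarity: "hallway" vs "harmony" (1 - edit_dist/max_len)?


Word 1: "hallway" (length 7)
Word 2: "harmony" (length 7)
One optimal edit sequence:
  1. keep 'h'
  2. keep 'a'
  3. substitute 'l' -> 'r'  (+1)
  4. substitute 'l' -> 'm'  (+1)
  5. substitute 'w' -> 'o'  (+1)
  6. substitute 'a' -> 'n'  (+1)
  7. keep 'y'
Edit distance = 4
Max length = max(7, 7) = 7
Similarity = 1 - 4/7
= 0.4286


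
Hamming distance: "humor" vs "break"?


Comparing character by character (same length = 5):
  Pos 0: 'h' vs 'b' !=
  Pos 1: 'u' vs 'r' !=
  Pos 2: 'm' vs 'e' !=
  Pos 3: 'o' vs 'a' !=
  Pos 4: 'r' vs 'k' !=
Hamming distance = 5


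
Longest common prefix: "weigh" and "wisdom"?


Word 1: "weigh"
Word 2: "wisdom"
Comparing from start:
  Pos 0: 'w' == 'w'
  Pos 1: 'e' != 'i' (stop)
LCP = "w" (length 1)


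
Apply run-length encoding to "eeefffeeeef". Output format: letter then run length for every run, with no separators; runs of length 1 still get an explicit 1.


String: "eeefffeeeef"
Scanning for consecutive runs:
  'e' x 3
  'f' x 3
  'e' x 4
  'f' x 1
RLE = "e3f3e4f1"


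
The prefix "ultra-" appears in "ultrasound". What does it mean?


Prefix: ultra-
Example: ultrasound (ultra- + sound)
Meaning = beyond


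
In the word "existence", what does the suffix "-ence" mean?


Suffix: -ence
As in: existence -> exist + -ence
Meaning = state of


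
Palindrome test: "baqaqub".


Word: "baqaqub"
Reversed: "buqaqab"
Forward == Backward? baqaqub != buqaqab
Palindrome = No


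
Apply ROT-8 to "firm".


Word: "firm"
Shift: 8
Each letter → (letter + shift) mod 26:
  'f' (5) + 8 = 13 → 'n'
  'i' (8) + 8 = 16 → 'q'
  'r' (17) + 8 = 25 → 'z'
  'm' (12) + 8 = 20 → 'u'
Result = "nqzu"


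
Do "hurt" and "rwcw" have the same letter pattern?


Pattern of "hurt": [0, 1, 2, 3]
Pattern of "rwcw": [0, 1, 2, 1]
Patterns do not match
Same pattern = No


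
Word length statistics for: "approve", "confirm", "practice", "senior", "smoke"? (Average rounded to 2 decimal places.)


Lengths: "approve"=7, "confirm"=7, "practice"=8, "senior"=6, "smoke"=5
Sum = 33, Count = 5
Average = 33/5 = 6.60
= avg=6.60, min=5, max=8


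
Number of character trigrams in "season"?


Word: "season" (length 6)
Number of 3-grams = length - 3 + 1 = 6 - 3 + 1
= 4


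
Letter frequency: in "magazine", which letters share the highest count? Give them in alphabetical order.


Word: "magazine"
Letter counts:
  'a': 2
  'e': 1
  'g': 1
  'i': 1
  'm': 1
  'n': 1
  'z': 1
Maximum count = 2
Most frequent = 'a' (2 times each)


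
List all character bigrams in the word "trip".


Word: "trip" (length 4)
Number of bigrams = 4 - 2 + 1 = 3
  Position 0: "tr"
  Position 1: "ri"
  Position 2: "ip"
Bigrams = "tr", "ri", "ip"


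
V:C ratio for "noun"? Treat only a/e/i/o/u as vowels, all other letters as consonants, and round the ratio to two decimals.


Word: "noun"
Vowels (a,e,i,o,u): 2
Consonants: 2
Ratio = 2/2
= 1.00


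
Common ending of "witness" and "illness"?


Word 1: "witness"
Word 2: "illness"
Comparing from end:
  Pos -1: 's' == 's'
  Pos -2: 's' == 's'
  Pos -3: 'e' == 'e'
  Pos -4: 'n' == 'n'
  Pos -5: 't' != 'l' (stop)
LCS = "ness" (length 4)


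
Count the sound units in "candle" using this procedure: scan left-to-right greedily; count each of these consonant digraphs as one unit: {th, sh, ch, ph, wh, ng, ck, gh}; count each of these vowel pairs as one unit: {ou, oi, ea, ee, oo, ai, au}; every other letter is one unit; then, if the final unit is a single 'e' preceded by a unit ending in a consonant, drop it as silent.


Word: "candle" (6 letters)
Left-to-right scan:
  [1] 'c' (letter)
  [2] 'a' (letter)
  [3] 'n' (letter)
  [4] 'd' (letter)
  [5] 'l' (letter)
  [6] 'e' (letter)
Units from scan: 6
Final unit is 'e' after a consonant -> drop as silent (-1)
Sound units = 5 units


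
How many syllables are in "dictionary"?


Word: "dictionary"
Syllable breakdown: dic-tion-ar-y
Counting: 4 parts
= 4 syllables


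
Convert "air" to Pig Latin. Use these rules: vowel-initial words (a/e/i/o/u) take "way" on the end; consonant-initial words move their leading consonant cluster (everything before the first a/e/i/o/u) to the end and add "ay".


Word: "air"
Starts with vowel → add 'way'
Pig Latin = "airway"


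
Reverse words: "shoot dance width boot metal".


Original: "shoot dance width boot metal"
Words (1..n): shoot | dance | width | boot | metal
Reversed (n..1): metal | boot | width | dance | shoot
Result = "metal boot width dance shoot"


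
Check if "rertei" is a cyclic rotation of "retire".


Word: "retire", Candidate: "rertei"
Method: check if candidate is substring of word+word
"retireretire" contains "rertei"? No
Is rotation = No


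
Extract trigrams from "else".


Word: "else" (length 4)
Number of trigrams = 4 - 3 + 1 = 2
  Position 0: "els"
  Position 1: "lse"
Trigrams = "els", "lse"


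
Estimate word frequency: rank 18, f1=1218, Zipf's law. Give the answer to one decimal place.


Zipf's law: f(r) = f(1) / r
f(1) = 1218
f(18) = 1218 / 18
= 67.7 occurrences


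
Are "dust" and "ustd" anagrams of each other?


Word 1: "dust" → sorted: dstu
Word 2: "ustd" → sorted: dstu
Same letters? dstu == dstu
Anagram = Yes


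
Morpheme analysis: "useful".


Word: "useful"
Morphemes: use | -ful
Each morpheme carries meaning
= 2 morphemes


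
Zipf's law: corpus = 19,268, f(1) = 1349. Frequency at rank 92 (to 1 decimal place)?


Zipf's law: f(r) = f(1) / r
f(1) = 1349
f(92) = 1349 / 92
= 14.7 occurrences


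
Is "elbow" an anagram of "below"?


Word 1: "below" → sorted: below
Word 2: "elbow" → sorted: below
Same letters? below == below
Anagram = Yes


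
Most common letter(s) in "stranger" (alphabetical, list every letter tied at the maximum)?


Word: "stranger"
Letter counts:
  'a': 1
  'e': 1
  'g': 1
  'n': 1
  'r': 2
  's': 1
  't': 1
Maximum count = 2
Most frequent = 'r' (2 times each)


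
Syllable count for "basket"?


Word: "basket"
Syllable breakdown: bas-ket
Counting: 2 parts
= 2 syllables


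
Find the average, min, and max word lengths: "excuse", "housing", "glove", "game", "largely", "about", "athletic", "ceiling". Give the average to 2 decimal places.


Lengths: "excuse"=6, "housing"=7, "glove"=5, "game"=4, "largely"=7, "about"=5, "athletic"=8, "ceiling"=7
Sum = 49, Count = 8
Average = 49/8 = 6.13
= avg=6.13, min=4, max=8


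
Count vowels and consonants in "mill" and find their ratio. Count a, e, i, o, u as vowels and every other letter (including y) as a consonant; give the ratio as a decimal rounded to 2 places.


Word: "mill"
Vowels (a,e,i,o,u): 1
Consonants: 3
Ratio = 1/3
= 0.33


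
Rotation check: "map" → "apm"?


Word: "map", Candidate: "apm"
Method: check if candidate is substring of word+word
"mapmap" contains "apm"? Yes
Is rotation = Yes


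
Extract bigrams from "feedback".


Word: "feedback" (length 8)
Number of bigrams = 8 - 2 + 1 = 7
  Position 0: "fe"
  Position 1: "ee"
  Position 2: "ed"
  Position 3: "db"
  Position 4: "ba"
  Position 5: "ac"
  Position 6: "ck"
Bigrams = "fe", "ee", "ed", "db", "ba", "ac", "ck"


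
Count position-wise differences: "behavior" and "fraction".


Comparing character by character (same length = 8):
  Pos 0: 'b' vs 'f' !=
  Pos 1: 'e' vs 'r' !=
  Pos 2: 'h' vs 'a' !=
  Pos 3: 'a' vs 'c' !=
  Pos 4: 'v' vs 't' !=
  Pos 5: 'i' vs 'i' =
  Pos 6: 'o' vs 'o' =
  Pos 7: 'r' vs 'n' !=
Hamming distance = 6


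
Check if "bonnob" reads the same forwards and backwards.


Word: "bonnob"
Reversed: "bonnob"
Forward == Backward? bonnob == bonnob
Palindrome = Yes


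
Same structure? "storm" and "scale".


Pattern of "storm": [0, 1, 2, 3, 4]
Pattern of "scale": [0, 1, 2, 3, 4]
Patterns match
Same pattern = Yes


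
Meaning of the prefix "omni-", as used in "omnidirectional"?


Prefix: omni-
Example: omnidirectional (omni- + directional)
Meaning = all


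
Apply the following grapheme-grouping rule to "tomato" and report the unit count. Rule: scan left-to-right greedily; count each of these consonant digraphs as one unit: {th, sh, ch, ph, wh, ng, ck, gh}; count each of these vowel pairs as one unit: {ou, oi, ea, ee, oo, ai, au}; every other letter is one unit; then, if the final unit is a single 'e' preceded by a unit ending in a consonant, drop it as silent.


Word: "tomato" (6 letters)
Left-to-right scan:
  [1] 't' (letter)
  [2] 'o' (letter)
  [3] 'm' (letter)
  [4] 'a' (letter)
  [5] 't' (letter)
  [6] 'o' (letter)
Units from scan: 6
Sound units = 6 units


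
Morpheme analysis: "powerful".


Word: "powerful"
Morphemes: power + -ful
Each morpheme carries meaning
= 2 morphemes


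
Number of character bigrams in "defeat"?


Word: "defeat" (length 6)
Number of 2-grams = length - 2 + 1 = 6 - 2 + 1
= 5


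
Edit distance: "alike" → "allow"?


Word 1: "alike" (length 5)
Word 2: "allow" (length 5)
One optimal edit sequence (insert/delete/substitute each cost 1):
  1. keep 'a'
  2. keep 'l'
  3. substitute 'i' -> 'l'  (+1)
  4. substitute 'k' -> 'o'  (+1)
  5. substitute 'e' -> 'w'  (+1)
Total edit operations: 3
Edit distance = 3


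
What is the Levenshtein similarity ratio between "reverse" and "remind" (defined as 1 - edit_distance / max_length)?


Word 1: "reverse" (length 7)
Word 2: "remind" (length 6)
One optimal edit sequence:
  1. keep 'r'
  2. keep 'e'
  3. delete 'v'  (+1)
  4. substitute 'e' -> 'm'  (+1)
  5. substitute 'r' -> 'i'  (+1)
  6. substitute 's' -> 'n'  (+1)
  7. substitute 'e' -> 'd'  (+1)
Edit distance = 5
Max length = max(7, 6) = 7
Similarity = 1 - 5/7
= 0.2857


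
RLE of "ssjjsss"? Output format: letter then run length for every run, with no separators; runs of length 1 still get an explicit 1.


String: "ssjjsss"
Scanning for consecutive runs:
  's' x 2
  'j' x 2
  's' x 3
RLE = "s2j2s3"


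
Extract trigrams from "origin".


Word: "origin" (length 6)
Number of trigrams = 6 - 3 + 1 = 4
  Position 0: "ori"
  Position 1: "rig"
  Position 2: "igi"
  Position 3: "gin"
Trigrams = "ori", "rig", "igi", "gin"


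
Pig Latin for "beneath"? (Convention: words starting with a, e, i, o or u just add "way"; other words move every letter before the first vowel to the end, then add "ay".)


Word: "beneath"
Starts with consonant(s) → move to end, add 'ay'
Consonant cluster: "b"
Pig Latin = "eneathbay"


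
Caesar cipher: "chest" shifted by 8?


Word: "chest"
Shift: 8
Each letter → (letter + shift) mod 26:
  'c' (2) + 8 = 10 → 'k'
  'h' (7) + 8 = 15 → 'p'
  'e' (4) + 8 = 12 → 'm'
  's' (18) + 8 = 0 → 'a'
  't' (19) + 8 = 1 → 'b'
Result = "kpmab"


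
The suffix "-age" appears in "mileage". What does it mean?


Suffix: -age
Example: mileage = mile + -age
Meaning = result / collection


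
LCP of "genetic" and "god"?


Word 1: "genetic"
Word 2: "god"
Comparing from start:
  Pos 0: 'g' == 'g'
  Pos 1: 'e' != 'o' (stop)
LCP = "g" (length 1)


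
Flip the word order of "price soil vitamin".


Original: "price soil vitamin"
Words (1..n): price | soil | vitamin
Reversed (n..1): vitamin | soil | price
Result = "vitamin soil price"


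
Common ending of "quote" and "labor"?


Word 1: "quote"
Word 2: "labor"
Comparing from end:
  Pos -1: 'e' != 'r' (stop)
LCS = "" (length 0)


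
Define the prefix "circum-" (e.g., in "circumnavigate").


Prefix: circum-
Example: circumnavigate (circum- + navigate)
Meaning = around


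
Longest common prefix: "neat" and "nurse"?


Word 1: "neat"
Word 2: "nurse"
Comparing from start:
  Pos 0: 'n' == 'n'
  Pos 1: 'e' != 'u' (stop)
LCP = "n" (length 1)


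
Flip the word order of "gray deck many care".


Original: "gray deck many care"
Words (1..n): gray | deck | many | care
Reversed (n..1): care | many | deck | gray
Result = "care many deck gray"


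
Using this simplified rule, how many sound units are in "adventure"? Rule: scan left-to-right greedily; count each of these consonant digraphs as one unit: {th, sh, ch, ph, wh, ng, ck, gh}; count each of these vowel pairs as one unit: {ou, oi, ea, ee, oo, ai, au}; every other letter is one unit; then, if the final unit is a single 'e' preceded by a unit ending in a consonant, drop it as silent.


Word: "adventure" (9 letters)
Left-to-right scan:
  1. 'a' (letter)
  2. 'd' (letter)
  3. 'v' (letter)
  4. 'e' (letter)
  5. 'n' (letter)
  6. 't' (letter)
  7. 'u' (letter)
  8. 'r' (letter)
  9. 'e' (letter)
Units from scan: 9
Final unit is 'e' after a consonant -> drop as silent (-1)
Sound units = 8 units


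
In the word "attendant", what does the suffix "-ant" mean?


Suffix: -ant
Example: attendant = attend + -ant
Meaning = one who / that which


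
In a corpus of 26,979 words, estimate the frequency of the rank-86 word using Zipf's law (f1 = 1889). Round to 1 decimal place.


Zipf's law: f(r) = f(1) / r
f(1) = 1889
f(86) = 1889 / 86
= 22.0 occurrences


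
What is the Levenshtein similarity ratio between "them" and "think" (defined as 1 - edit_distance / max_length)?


Word 1: "them" (length 4)
Word 2: "think" (length 5)
One optimal edit sequence:
  1. keep 't'
  2. keep 'h'
  3. insert 'i'  (+1)
  4. substitute 'e' -> 'n'  (+1)
  5. substitute 'm' -> 'k'  (+1)
Edit distance = 3
Max length = max(4, 5) = 5
Similarity = 1 - 3/5
= 0.4000


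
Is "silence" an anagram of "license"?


Word 1: "license" → sorted: ceeilns
Word 2: "silence" → sorted: ceeilns
Same letters? ceeilns == ceeilns
Anagram = Yes


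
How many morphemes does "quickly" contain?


Word: "quickly"
Morphemes: quick / -ly
Each morpheme carries meaning
= 2 morphemes


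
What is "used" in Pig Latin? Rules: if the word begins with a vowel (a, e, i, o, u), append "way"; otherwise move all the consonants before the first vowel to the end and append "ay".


Word: "used"
Starts with vowel → add 'way'
Pig Latin = "usedway"


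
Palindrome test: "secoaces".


Word: "secoaces"
Reversed: "secaoces"
Forward == Backward? secoaces != secaoces
Palindrome = No


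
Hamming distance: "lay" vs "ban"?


Comparing character by character (same length = 3):
  Pos 0: 'l' vs 'b' !=
  Pos 1: 'a' vs 'a' =
  Pos 2: 'y' vs 'n' !=
Hamming distance = 2


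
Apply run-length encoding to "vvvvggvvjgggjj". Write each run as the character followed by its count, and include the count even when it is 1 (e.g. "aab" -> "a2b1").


String: "vvvvggvvjgggjj"
Scanning for consecutive runs:
  'v' x 4
  'g' x 2
  'v' x 2
  'j' x 1
  'g' x 3
  'j' x 2
RLE = "v4g2v2j1g3j2"


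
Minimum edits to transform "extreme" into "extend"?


Word 1: "extreme" (length 7)
Word 2: "extend" (length 6)
One optimal edit sequence (insert/delete/substitute each cost 1):
  1. keep 'e'
  2. keep 'x'
  3. keep 't'
  4. delete 'r'  (+1)
  5. keep 'e'
  6. substitute 'm' -> 'n'  (+1)
  7. substitute 'e' -> 'd'  (+1)
Total edit operations: 3
Edit distance = 3


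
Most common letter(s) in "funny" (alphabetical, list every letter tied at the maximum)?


Word: "funny"
Letter counts:
  'f': 1
  'n': 2
  'u': 1
  'y': 1
Maximum count = 2
Most frequent = 'n' (2 times each)


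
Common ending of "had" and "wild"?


Word 1: "had"
Word 2: "wild"
Comparing from end:
  Pos -1: 'd' == 'd'
  Pos -2: 'a' != 'l' (stop)
LCS = "d" (length 1)


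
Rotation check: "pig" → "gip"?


Word: "pig", Candidate: "gip"
Method: check if candidate is substring of word+word
"pigpig" contains "gip"? No
Is rotation = No


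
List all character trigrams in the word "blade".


Word: "blade" (length 5)
Number of trigrams = 5 - 3 + 1 = 3
  Position 0: "bla"
  Position 1: "lad"
  Position 2: "ade"
Trigrams = "bla", "lad", "ade"


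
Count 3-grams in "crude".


Word: "crude" (length 5)
Number of 3-grams = length - 3 + 1 = 5 - 3 + 1
= 3


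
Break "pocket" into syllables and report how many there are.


Word: "pocket"
Syllable breakdown: pock | et
Counting: 2 parts
= 2 syllables


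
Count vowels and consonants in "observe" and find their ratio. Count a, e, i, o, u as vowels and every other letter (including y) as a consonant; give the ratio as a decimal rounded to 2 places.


Word: "observe"
Vowels (a,e,i,o,u): 3
Consonants: 4
Ratio = 3/4
= 0.75


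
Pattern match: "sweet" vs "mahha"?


Pattern of "sweet": [0, 1, 2, 2, 3]
Pattern of "mahha": [0, 1, 2, 2, 1]
Patterns do not match
Same pattern = No


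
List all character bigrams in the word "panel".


Word: "panel" (length 5)
Number of bigrams = 5 - 2 + 1 = 4
  Position 0: "pa"
  Position 1: "an"
  Position 2: "ne"
  Position 3: "el"
Bigrams = "pa", "an", "ne", "el"


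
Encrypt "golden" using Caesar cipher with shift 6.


Word: "golden"
Shift: 6
Each letter → (letter + shift) mod 26:
  'g' (6) + 6 = 12 → 'm'
  'o' (14) + 6 = 20 → 'u'
  'l' (11) + 6 = 17 → 'r'
  'd' (3) + 6 = 9 → 'j'
  'e' (4) + 6 = 10 → 'k'
  'n' (13) + 6 = 19 → 't'
Result = "murjkt"


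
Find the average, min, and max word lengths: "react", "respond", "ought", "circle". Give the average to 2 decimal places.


Lengths: "react"=5, "respond"=7, "ought"=5, "circle"=6
Sum = 23, Count = 4
Average = 23/4 = 5.75
= avg=5.75, min=5, max=7


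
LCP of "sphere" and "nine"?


Word 1: "sphere"
Word 2: "nine"
Comparing from start:
  Pos 0: 's' != 'n' (stop)
LCP = "" (length 0)


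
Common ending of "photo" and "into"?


Word 1: "photo"
Word 2: "into"
Comparing from end:
  Pos -1: 'o' == 'o'
  Pos -2: 't' == 't'
  Pos -3: 'o' != 'n' (stop)
LCS = "to" (length 2)


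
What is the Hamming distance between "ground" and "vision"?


Comparing character by character (same length = 6):
  Pos 0: 'g' vs 'v' !=
  Pos 1: 'r' vs 'i' !=
  Pos 2: 'o' vs 's' !=
  Pos 3: 'u' vs 'i' !=
  Pos 4: 'n' vs 'o' !=
  Pos 5: 'd' vs 'n' !=
Hamming distance = 6


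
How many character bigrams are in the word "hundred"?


Word: "hundred" (length 7)
Number of 2-grams = length - 2 + 1 = 7 - 2 + 1
= 6


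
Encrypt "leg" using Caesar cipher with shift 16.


Word: "leg"
Shift: 16
Each letter → (letter + shift) mod 26:
  'l' (11) + 16 = 1 → 'b'
  'e' (4) + 16 = 20 → 'u'
  'g' (6) + 16 = 22 → 'w'
Result = "buw"


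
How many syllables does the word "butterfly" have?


Word: "butterfly"
Syllable breakdown: but / ter / fly
Counting: 3 parts
= 3 syllables


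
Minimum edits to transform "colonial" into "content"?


Word 1: "colonial" (length 8)
Word 2: "content" (length 7)
One optimal edit sequence (insert/delete/substitute each cost 1):
  1. keep 'c'
  2. keep 'o'
  3. delete 'l'  (+1)
  4. substitute 'o' -> 'n'  (+1)
  5. substitute 'n' -> 't'  (+1)
  6. substitute 'i' -> 'e'  (+1)
  7. substitute 'a' -> 'n'  (+1)
  8. substitute 'l' -> 't'  (+1)
Total edit operations: 6
Edit distance = 6


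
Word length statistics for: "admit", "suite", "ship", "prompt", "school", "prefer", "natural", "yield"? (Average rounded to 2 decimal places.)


Lengths: "admit"=5, "suite"=5, "ship"=4, "prompt"=6, "school"=6, "prefer"=6, "natural"=7, "yield"=5
Sum = 44, Count = 8
Average = 44/8 = 5.50
= avg=5.50, min=4, max=7


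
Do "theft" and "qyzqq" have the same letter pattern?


Pattern of "theft": [0, 1, 2, 3, 0]
Pattern of "qyzqq": [0, 1, 2, 0, 0]
Patterns do not match
Same pattern = No


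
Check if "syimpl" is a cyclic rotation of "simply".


Word: "simply", Candidate: "syimpl"
Method: check if candidate is substring of word+word
"simplysimply" contains "syimpl"? No
Is rotation = No


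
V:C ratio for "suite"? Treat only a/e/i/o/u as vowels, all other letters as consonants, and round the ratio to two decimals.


Word: "suite"
Vowels (a,e,i,o,u): 3
Consonants: 2
Ratio = 3/2
= 1.50


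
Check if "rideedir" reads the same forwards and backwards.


Word: "rideedir"
Reversed: "rideedir"
Forward == Backward? rideedir == rideedir
Palindrome = Yes


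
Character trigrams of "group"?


Word: "group" (length 5)
Number of trigrams = 5 - 3 + 1 = 3
  Position 0: "gro"
  Position 1: "rou"
  Position 2: "oup"
Trigrams = "gro", "rou", "oup"


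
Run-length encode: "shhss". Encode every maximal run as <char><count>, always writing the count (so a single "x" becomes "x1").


String: "shhss"
Scanning for consecutive runs:
  's' x 1
  'h' x 2
  's' x 2
RLE = "s1h2s2"


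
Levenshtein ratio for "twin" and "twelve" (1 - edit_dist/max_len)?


Word 1: "twin" (length 4)
Word 2: "twelve" (length 6)
One optimal edit sequence:
  1. keep 't'
  2. keep 'w'
  3. insert 'e'  (+1)
  4. insert 'l'  (+1)
  5. substitute 'i' -> 'v'  (+1)
  6. substitute 'n' -> 'e'  (+1)
Edit distance = 4
Max length = max(4, 6) = 6
Similarity = 1 - 4/6
= 0.3333


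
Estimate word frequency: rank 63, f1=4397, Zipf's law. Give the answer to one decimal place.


Zipf's law: f(r) = f(1) / r
f(1) = 4397
f(63) = 4397 / 63
= 69.8 occurrences


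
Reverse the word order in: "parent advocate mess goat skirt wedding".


Original: "parent advocate mess goat skirt wedding"
Words (1..n): parent | advocate | mess | goat | skirt | wedding
Reversed (n..1): wedding | skirt | goat | mess | advocate | parent
Result = "wedding skirt goat mess advocate parent"


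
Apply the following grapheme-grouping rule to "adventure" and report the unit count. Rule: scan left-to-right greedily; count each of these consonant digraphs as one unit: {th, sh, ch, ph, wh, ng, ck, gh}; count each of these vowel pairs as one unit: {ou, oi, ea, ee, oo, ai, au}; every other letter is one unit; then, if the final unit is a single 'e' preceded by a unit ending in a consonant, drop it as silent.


Word: "adventure" (9 letters)
Left-to-right scan:
  [1] 'a' (letter)
  [2] 'd' (letter)
  [3] 'v' (letter)
  [4] 'e' (letter)
  [5] 'n' (letter)
  [6] 't' (letter)
  [7] 'u' (letter)
  [8] 'r' (letter)
  [9] 'e' (letter)
Units from scan: 9
Final unit is 'e' after a consonant -> drop as silent (-1)
Sound units = 8 units


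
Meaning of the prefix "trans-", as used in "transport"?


Prefix: trans-
As in: transport -> trans- + port
Meaning = across


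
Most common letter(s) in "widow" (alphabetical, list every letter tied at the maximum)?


Word: "widow"
Letter counts:
  'd': 1
  'i': 1
  'o': 1
  'w': 2
Maximum count = 2
Most frequent = 'w' (2 times each)


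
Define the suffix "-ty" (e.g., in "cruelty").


Suffix: -ty
As in: cruelty -> cruel + -ty
Meaning = quality of


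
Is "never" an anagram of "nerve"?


Word 1: "nerve" → sorted: eenrv
Word 2: "never" → sorted: eenrv
Same letters? eenrv == eenrv
Anagram = Yes


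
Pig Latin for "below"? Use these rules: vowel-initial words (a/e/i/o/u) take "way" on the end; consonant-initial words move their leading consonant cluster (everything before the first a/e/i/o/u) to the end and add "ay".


Word: "below"
Starts with consonant(s) → move to end, add 'ay'
Consonant cluster: "b"
Pig Latin = "elowbay"


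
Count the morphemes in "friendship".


Word: "friendship"
Morphemes: friend + -ship
Each morpheme carries meaning
= 2 morphemes


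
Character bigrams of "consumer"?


Word: "consumer" (length 8)
Number of bigrams = 8 - 2 + 1 = 7
  Position 0: "co"
  Position 1: "on"
  Position 2: "ns"
  Position 3: "su"
  Position 4: "um"
  Position 5: "me"
  Position 6: "er"
Bigrams = "co", "on", "ns", "su", "um", "me", "er"


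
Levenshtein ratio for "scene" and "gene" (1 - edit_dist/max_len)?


Word 1: "scene" (length 5)
Word 2: "gene" (length 4)
One optimal edit sequence:
  1. delete 's'  (+1)
  2. substitute 'c' -> 'g'  (+1)
  3. keep 'e'
  4. keep 'n'
  5. keep 'e'
Edit distance = 2
Max length = max(5, 4) = 5
Similarity = 1 - 2/5
= 0.6000


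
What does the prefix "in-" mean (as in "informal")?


Prefix: in-
As in: informal -> in- + formal
Meaning = not / into


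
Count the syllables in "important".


Word: "important"
Syllable breakdown: im-por-tant
Counting: 3 parts
= 3 syllables


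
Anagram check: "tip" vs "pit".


Word 1: "tip" → sorted: ipt
Word 2: "pit" → sorted: ipt
Same letters? ipt == ipt
Anagram = Yes


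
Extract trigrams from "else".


Word: "else" (length 4)
Number of trigrams = 4 - 3 + 1 = 2
  Position 0: "els"
  Position 1: "lse"
Trigrams = "els", "lse"


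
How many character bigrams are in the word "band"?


Word: "band" (length 4)
Number of 2-grams = length - 2 + 1 = 4 - 2 + 1
= 3


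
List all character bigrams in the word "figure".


Word: "figure" (length 6)
Number of bigrams = 6 - 2 + 1 = 5
  Position 0: "fi"
  Position 1: "ig"
  Position 2: "gu"
  Position 3: "ur"
  Position 4: "re"
Bigrams = "fi", "ig", "gu", "ur", "re"


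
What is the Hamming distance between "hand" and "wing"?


Comparing character by character (same length = 4):
  Pos 0: 'h' vs 'w' !=
  Pos 1: 'a' vs 'i' !=
  Pos 2: 'n' vs 'n' =
  Pos 3: 'd' vs 'g' !=
Hamming distance = 3


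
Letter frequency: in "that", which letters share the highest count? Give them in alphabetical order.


Word: "that"
Letter counts:
  'a': 1
  'h': 1
  't': 2
Maximum count = 2
Most frequent = 't' (2 times each)


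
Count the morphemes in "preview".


Word: "preview"
Morphemes: pre- / view
Each morpheme carries meaning
= 2 morphemes


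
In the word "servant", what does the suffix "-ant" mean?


Suffix: -ant
As in: servant -> serve + -ant, with a spelling change
Meaning = one who / that which


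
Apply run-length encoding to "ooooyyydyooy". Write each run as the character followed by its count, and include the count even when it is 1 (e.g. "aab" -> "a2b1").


String: "ooooyyydyooy"
Scanning for consecutive runs:
  'o' x 4
  'y' x 3
  'd' x 1
  'y' x 1
  'o' x 2
  'y' x 1
RLE = "o4y3d1y1o2y1"


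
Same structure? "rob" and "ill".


Pattern of "rob": [0, 1, 2]
Pattern of "ill": [0, 1, 1]
Patterns do not match
Same pattern = No


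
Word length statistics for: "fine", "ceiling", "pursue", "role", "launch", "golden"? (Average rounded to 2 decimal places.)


Lengths: "fine"=4, "ceiling"=7, "pursue"=6, "role"=4, "launch"=6, "golden"=6
Sum = 33, Count = 6
Average = 33/6 = 5.50
= avg=5.50, min=4, max=7


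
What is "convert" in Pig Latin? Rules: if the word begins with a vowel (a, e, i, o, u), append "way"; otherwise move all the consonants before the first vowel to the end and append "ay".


Word: "convert"
Starts with consonant(s) → move to end, add 'ay'
Consonant cluster: "c"
Pig Latin = "onvertcay"


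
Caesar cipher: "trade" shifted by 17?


Word: "trade"
Shift: 17
Each letter → (letter + shift) mod 26:
  't' (19) + 17 = 10 → 'k'
  'r' (17) + 17 = 8 → 'i'
  'a' (0) + 17 = 17 → 'r'
  'd' (3) + 17 = 20 → 'u'
  'e' (4) + 17 = 21 → 'v'
Result = "kiruv"
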